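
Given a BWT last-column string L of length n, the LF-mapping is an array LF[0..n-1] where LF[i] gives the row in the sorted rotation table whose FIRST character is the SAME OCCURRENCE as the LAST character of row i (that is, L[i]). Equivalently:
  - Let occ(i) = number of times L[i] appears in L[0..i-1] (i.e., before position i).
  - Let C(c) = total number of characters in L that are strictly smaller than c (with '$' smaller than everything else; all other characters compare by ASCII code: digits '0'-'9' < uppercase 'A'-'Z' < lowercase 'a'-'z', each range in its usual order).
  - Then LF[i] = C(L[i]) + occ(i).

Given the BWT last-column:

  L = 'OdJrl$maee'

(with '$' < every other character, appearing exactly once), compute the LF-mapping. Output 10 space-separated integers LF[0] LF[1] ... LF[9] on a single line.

Answer: 2 4 1 9 7 0 8 3 5 6

Derivation:
Char counts: '$':1, 'J':1, 'O':1, 'a':1, 'd':1, 'e':2, 'l':1, 'm':1, 'r':1
C (first-col start): C('$')=0, C('J')=1, C('O')=2, C('a')=3, C('d')=4, C('e')=5, C('l')=7, C('m')=8, C('r')=9
L[0]='O': occ=0, LF[0]=C('O')+0=2+0=2
L[1]='d': occ=0, LF[1]=C('d')+0=4+0=4
L[2]='J': occ=0, LF[2]=C('J')+0=1+0=1
L[3]='r': occ=0, LF[3]=C('r')+0=9+0=9
L[4]='l': occ=0, LF[4]=C('l')+0=7+0=7
L[5]='$': occ=0, LF[5]=C('$')+0=0+0=0
L[6]='m': occ=0, LF[6]=C('m')+0=8+0=8
L[7]='a': occ=0, LF[7]=C('a')+0=3+0=3
L[8]='e': occ=0, LF[8]=C('e')+0=5+0=5
L[9]='e': occ=1, LF[9]=C('e')+1=5+1=6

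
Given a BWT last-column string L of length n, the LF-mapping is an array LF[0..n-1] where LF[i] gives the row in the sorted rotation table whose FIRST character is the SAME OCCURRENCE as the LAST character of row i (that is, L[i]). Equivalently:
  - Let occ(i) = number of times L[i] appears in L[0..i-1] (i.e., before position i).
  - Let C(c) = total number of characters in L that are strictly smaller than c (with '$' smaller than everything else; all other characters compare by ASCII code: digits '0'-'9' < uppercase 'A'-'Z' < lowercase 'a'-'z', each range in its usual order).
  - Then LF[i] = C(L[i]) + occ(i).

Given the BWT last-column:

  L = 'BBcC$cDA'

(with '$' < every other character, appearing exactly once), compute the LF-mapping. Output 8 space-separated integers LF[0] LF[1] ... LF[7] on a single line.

Answer: 2 3 6 4 0 7 5 1

Derivation:
Char counts: '$':1, 'A':1, 'B':2, 'C':1, 'D':1, 'c':2
C (first-col start): C('$')=0, C('A')=1, C('B')=2, C('C')=4, C('D')=5, C('c')=6
L[0]='B': occ=0, LF[0]=C('B')+0=2+0=2
L[1]='B': occ=1, LF[1]=C('B')+1=2+1=3
L[2]='c': occ=0, LF[2]=C('c')+0=6+0=6
L[3]='C': occ=0, LF[3]=C('C')+0=4+0=4
L[4]='$': occ=0, LF[4]=C('$')+0=0+0=0
L[5]='c': occ=1, LF[5]=C('c')+1=6+1=7
L[6]='D': occ=0, LF[6]=C('D')+0=5+0=5
L[7]='A': occ=0, LF[7]=C('A')+0=1+0=1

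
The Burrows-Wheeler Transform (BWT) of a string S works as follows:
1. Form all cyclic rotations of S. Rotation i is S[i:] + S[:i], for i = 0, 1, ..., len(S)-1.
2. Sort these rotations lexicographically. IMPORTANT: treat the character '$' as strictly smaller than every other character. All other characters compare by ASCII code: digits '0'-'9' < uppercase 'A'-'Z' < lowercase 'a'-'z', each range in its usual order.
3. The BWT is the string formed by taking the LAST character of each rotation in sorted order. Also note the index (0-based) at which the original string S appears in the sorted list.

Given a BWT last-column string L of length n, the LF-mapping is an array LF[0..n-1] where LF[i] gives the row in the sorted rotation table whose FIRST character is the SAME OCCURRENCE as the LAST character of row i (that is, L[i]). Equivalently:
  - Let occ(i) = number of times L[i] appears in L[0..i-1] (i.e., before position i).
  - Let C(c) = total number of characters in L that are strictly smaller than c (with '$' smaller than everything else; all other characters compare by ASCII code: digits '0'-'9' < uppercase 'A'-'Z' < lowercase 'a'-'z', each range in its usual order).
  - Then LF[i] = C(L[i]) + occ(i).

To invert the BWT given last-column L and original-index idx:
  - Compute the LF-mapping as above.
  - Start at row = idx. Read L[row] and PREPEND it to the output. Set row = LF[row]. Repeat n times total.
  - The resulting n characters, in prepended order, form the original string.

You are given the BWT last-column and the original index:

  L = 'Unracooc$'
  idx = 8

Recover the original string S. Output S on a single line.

Answer: raccoonU$

Derivation:
LF mapping: 1 5 8 2 3 6 7 4 0
Walk LF starting at row 8, prepending L[row]:
  step 1: row=8, L[8]='$', prepend. Next row=LF[8]=0
  step 2: row=0, L[0]='U', prepend. Next row=LF[0]=1
  step 3: row=1, L[1]='n', prepend. Next row=LF[1]=5
  step 4: row=5, L[5]='o', prepend. Next row=LF[5]=6
  step 5: row=6, L[6]='o', prepend. Next row=LF[6]=7
  step 6: row=7, L[7]='c', prepend. Next row=LF[7]=4
  step 7: row=4, L[4]='c', prepend. Next row=LF[4]=3
  step 8: row=3, L[3]='a', prepend. Next row=LF[3]=2
  step 9: row=2, L[2]='r', prepend. Next row=LF[2]=8
Reversed output: raccoonU$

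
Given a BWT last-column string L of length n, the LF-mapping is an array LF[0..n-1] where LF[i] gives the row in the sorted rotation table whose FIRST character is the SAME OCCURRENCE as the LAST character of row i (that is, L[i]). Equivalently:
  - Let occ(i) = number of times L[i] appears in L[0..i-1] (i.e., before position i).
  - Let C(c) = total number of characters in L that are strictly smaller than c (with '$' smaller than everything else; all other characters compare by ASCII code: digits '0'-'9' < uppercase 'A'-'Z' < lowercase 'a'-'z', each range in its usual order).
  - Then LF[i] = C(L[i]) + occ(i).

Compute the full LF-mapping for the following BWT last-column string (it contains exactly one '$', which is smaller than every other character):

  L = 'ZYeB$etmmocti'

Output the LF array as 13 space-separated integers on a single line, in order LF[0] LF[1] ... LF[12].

Char counts: '$':1, 'B':1, 'Y':1, 'Z':1, 'c':1, 'e':2, 'i':1, 'm':2, 'o':1, 't':2
C (first-col start): C('$')=0, C('B')=1, C('Y')=2, C('Z')=3, C('c')=4, C('e')=5, C('i')=7, C('m')=8, C('o')=10, C('t')=11
L[0]='Z': occ=0, LF[0]=C('Z')+0=3+0=3
L[1]='Y': occ=0, LF[1]=C('Y')+0=2+0=2
L[2]='e': occ=0, LF[2]=C('e')+0=5+0=5
L[3]='B': occ=0, LF[3]=C('B')+0=1+0=1
L[4]='$': occ=0, LF[4]=C('$')+0=0+0=0
L[5]='e': occ=1, LF[5]=C('e')+1=5+1=6
L[6]='t': occ=0, LF[6]=C('t')+0=11+0=11
L[7]='m': occ=0, LF[7]=C('m')+0=8+0=8
L[8]='m': occ=1, LF[8]=C('m')+1=8+1=9
L[9]='o': occ=0, LF[9]=C('o')+0=10+0=10
L[10]='c': occ=0, LF[10]=C('c')+0=4+0=4
L[11]='t': occ=1, LF[11]=C('t')+1=11+1=12
L[12]='i': occ=0, LF[12]=C('i')+0=7+0=7

Answer: 3 2 5 1 0 6 11 8 9 10 4 12 7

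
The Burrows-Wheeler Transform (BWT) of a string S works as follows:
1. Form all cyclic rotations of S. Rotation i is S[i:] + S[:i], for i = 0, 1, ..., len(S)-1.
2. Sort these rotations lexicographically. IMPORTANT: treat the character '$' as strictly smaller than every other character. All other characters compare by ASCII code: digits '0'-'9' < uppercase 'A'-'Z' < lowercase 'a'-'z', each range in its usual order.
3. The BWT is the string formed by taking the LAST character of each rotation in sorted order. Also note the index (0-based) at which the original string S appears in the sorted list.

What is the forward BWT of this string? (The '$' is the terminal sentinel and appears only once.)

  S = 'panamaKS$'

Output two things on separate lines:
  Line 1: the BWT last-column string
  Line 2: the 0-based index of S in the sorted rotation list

Answer: SaKmnpaa$
8

Derivation:
All 9 rotations (rotation i = S[i:]+S[:i]):
  rot[0] = panamaKS$
  rot[1] = anamaKS$p
  rot[2] = namaKS$pa
  rot[3] = amaKS$pan
  rot[4] = maKS$pana
  rot[5] = aKS$panam
  rot[6] = KS$panama
  rot[7] = S$panamaK
  rot[8] = $panamaKS
Sorted (with $ < everything):
  sorted[0] = $panamaKS  (last char: 'S')
  sorted[1] = KS$panama  (last char: 'a')
  sorted[2] = S$panamaK  (last char: 'K')
  sorted[3] = aKS$panam  (last char: 'm')
  sorted[4] = amaKS$pan  (last char: 'n')
  sorted[5] = anamaKS$p  (last char: 'p')
  sorted[6] = maKS$pana  (last char: 'a')
  sorted[7] = namaKS$pa  (last char: 'a')
  sorted[8] = panamaKS$  (last char: '$')
Last column: SaKmnpaa$
Original string S is at sorted index 8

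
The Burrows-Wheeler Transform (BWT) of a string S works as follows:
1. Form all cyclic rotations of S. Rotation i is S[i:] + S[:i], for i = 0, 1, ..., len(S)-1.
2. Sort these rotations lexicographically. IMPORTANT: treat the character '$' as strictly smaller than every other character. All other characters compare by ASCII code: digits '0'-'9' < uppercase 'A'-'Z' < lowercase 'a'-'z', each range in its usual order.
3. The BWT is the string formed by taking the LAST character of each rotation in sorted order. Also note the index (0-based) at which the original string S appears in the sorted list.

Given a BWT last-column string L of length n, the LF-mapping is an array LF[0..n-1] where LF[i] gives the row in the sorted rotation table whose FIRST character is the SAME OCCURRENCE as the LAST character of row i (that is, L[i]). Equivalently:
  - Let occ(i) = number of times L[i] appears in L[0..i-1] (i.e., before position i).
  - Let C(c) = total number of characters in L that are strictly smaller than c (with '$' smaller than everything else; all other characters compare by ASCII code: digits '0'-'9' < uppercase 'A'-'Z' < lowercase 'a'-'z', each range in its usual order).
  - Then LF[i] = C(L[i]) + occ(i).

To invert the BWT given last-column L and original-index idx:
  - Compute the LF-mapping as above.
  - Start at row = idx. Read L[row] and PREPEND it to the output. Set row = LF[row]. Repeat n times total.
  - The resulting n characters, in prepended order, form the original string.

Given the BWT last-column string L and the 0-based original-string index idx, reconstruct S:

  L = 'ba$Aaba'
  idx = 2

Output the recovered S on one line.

Answer: aAaabb$

Derivation:
LF mapping: 5 2 0 1 3 6 4
Walk LF starting at row 2, prepending L[row]:
  step 1: row=2, L[2]='$', prepend. Next row=LF[2]=0
  step 2: row=0, L[0]='b', prepend. Next row=LF[0]=5
  step 3: row=5, L[5]='b', prepend. Next row=LF[5]=6
  step 4: row=6, L[6]='a', prepend. Next row=LF[6]=4
  step 5: row=4, L[4]='a', prepend. Next row=LF[4]=3
  step 6: row=3, L[3]='A', prepend. Next row=LF[3]=1
  step 7: row=1, L[1]='a', prepend. Next row=LF[1]=2
Reversed output: aAaabb$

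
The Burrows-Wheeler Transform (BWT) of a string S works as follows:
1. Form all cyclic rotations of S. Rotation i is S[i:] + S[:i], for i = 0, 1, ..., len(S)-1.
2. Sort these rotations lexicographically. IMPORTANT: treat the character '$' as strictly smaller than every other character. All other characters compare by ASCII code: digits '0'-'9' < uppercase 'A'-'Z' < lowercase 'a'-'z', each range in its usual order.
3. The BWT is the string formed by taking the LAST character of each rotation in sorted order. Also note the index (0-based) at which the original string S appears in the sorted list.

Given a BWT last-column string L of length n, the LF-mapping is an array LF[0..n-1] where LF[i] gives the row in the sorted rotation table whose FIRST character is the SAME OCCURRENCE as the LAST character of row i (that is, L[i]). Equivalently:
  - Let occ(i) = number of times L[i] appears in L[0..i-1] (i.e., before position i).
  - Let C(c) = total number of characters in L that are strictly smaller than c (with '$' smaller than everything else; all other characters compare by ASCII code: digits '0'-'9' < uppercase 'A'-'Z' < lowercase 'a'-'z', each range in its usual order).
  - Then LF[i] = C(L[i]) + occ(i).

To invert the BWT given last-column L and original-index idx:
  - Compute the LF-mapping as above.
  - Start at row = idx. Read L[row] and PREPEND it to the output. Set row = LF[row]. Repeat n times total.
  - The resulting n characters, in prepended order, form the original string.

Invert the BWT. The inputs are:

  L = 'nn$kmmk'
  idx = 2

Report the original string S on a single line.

LF mapping: 5 6 0 1 3 4 2
Walk LF starting at row 2, prepending L[row]:
  step 1: row=2, L[2]='$', prepend. Next row=LF[2]=0
  step 2: row=0, L[0]='n', prepend. Next row=LF[0]=5
  step 3: row=5, L[5]='m', prepend. Next row=LF[5]=4
  step 4: row=4, L[4]='m', prepend. Next row=LF[4]=3
  step 5: row=3, L[3]='k', prepend. Next row=LF[3]=1
  step 6: row=1, L[1]='n', prepend. Next row=LF[1]=6
  step 7: row=6, L[6]='k', prepend. Next row=LF[6]=2
Reversed output: knkmmn$

Answer: knkmmn$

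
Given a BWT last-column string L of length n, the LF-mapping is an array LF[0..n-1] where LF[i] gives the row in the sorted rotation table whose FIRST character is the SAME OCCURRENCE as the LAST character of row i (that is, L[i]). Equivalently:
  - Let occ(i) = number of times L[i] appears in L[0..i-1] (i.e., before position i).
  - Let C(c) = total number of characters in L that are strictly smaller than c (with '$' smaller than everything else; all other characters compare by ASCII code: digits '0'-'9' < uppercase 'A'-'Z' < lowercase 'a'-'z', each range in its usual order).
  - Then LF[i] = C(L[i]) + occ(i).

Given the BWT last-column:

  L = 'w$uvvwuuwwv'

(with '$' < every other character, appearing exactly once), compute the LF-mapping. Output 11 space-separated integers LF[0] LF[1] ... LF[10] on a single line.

Char counts: '$':1, 'u':3, 'v':3, 'w':4
C (first-col start): C('$')=0, C('u')=1, C('v')=4, C('w')=7
L[0]='w': occ=0, LF[0]=C('w')+0=7+0=7
L[1]='$': occ=0, LF[1]=C('$')+0=0+0=0
L[2]='u': occ=0, LF[2]=C('u')+0=1+0=1
L[3]='v': occ=0, LF[3]=C('v')+0=4+0=4
L[4]='v': occ=1, LF[4]=C('v')+1=4+1=5
L[5]='w': occ=1, LF[5]=C('w')+1=7+1=8
L[6]='u': occ=1, LF[6]=C('u')+1=1+1=2
L[7]='u': occ=2, LF[7]=C('u')+2=1+2=3
L[8]='w': occ=2, LF[8]=C('w')+2=7+2=9
L[9]='w': occ=3, LF[9]=C('w')+3=7+3=10
L[10]='v': occ=2, LF[10]=C('v')+2=4+2=6

Answer: 7 0 1 4 5 8 2 3 9 10 6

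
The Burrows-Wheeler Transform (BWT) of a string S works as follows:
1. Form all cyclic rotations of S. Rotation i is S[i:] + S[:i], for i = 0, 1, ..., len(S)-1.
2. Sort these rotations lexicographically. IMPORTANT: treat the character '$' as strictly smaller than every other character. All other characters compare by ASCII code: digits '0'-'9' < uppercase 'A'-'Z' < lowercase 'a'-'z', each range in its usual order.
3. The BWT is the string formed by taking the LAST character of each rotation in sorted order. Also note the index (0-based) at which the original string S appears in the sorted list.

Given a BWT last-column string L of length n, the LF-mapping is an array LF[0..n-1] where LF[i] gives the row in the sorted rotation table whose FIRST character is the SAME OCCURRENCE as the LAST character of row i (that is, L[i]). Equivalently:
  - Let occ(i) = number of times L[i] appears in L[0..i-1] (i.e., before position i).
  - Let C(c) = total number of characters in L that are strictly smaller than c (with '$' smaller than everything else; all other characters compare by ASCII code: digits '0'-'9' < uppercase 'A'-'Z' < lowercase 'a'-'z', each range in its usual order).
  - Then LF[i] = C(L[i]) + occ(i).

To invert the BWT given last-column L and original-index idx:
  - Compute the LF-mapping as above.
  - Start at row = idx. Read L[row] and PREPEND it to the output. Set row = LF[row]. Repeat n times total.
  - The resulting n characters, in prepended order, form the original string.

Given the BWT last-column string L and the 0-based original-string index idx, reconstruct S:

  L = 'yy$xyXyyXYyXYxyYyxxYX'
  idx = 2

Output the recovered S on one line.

Answer: XYyyXYxXxyYyXyyYxyxy$

Derivation:
LF mapping: 13 14 0 9 15 1 16 17 2 5 18 3 6 10 19 7 20 11 12 8 4
Walk LF starting at row 2, prepending L[row]:
  step 1: row=2, L[2]='$', prepend. Next row=LF[2]=0
  step 2: row=0, L[0]='y', prepend. Next row=LF[0]=13
  step 3: row=13, L[13]='x', prepend. Next row=LF[13]=10
  step 4: row=10, L[10]='y', prepend. Next row=LF[10]=18
  step 5: row=18, L[18]='x', prepend. Next row=LF[18]=12
  step 6: row=12, L[12]='Y', prepend. Next row=LF[12]=6
  step 7: row=6, L[6]='y', prepend. Next row=LF[6]=16
  step 8: row=16, L[16]='y', prepend. Next row=LF[16]=20
  step 9: row=20, L[20]='X', prepend. Next row=LF[20]=4
  step 10: row=4, L[4]='y', prepend. Next row=LF[4]=15
  step 11: row=15, L[15]='Y', prepend. Next row=LF[15]=7
  step 12: row=7, L[7]='y', prepend. Next row=LF[7]=17
  step 13: row=17, L[17]='x', prepend. Next row=LF[17]=11
  step 14: row=11, L[11]='X', prepend. Next row=LF[11]=3
  step 15: row=3, L[3]='x', prepend. Next row=LF[3]=9
  step 16: row=9, L[9]='Y', prepend. Next row=LF[9]=5
  step 17: row=5, L[5]='X', prepend. Next row=LF[5]=1
  step 18: row=1, L[1]='y', prepend. Next row=LF[1]=14
  step 19: row=14, L[14]='y', prepend. Next row=LF[14]=19
  step 20: row=19, L[19]='Y', prepend. Next row=LF[19]=8
  step 21: row=8, L[8]='X', prepend. Next row=LF[8]=2
Reversed output: XYyyXYxXxyYyXyyYxyxy$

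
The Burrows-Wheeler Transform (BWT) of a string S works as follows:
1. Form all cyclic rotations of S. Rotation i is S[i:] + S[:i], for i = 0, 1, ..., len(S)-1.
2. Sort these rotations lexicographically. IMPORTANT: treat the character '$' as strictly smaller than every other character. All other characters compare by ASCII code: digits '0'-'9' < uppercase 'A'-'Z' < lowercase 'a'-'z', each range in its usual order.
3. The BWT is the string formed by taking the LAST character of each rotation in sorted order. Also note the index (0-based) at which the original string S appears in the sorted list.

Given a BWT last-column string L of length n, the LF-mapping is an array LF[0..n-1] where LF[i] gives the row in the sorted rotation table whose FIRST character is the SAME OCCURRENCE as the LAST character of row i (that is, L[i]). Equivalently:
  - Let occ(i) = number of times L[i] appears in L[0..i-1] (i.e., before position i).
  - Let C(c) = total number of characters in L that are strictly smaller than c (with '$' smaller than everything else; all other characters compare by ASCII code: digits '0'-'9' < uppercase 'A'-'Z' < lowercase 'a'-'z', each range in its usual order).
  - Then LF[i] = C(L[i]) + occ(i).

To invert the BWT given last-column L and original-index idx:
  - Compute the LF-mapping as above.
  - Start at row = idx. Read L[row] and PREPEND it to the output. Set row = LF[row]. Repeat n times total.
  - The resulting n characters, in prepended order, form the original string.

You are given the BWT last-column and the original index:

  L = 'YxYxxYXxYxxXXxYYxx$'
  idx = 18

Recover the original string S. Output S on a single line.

LF mapping: 4 10 5 11 12 6 1 13 7 14 15 2 3 16 8 9 17 18 0
Walk LF starting at row 18, prepending L[row]:
  step 1: row=18, L[18]='$', prepend. Next row=LF[18]=0
  step 2: row=0, L[0]='Y', prepend. Next row=LF[0]=4
  step 3: row=4, L[4]='x', prepend. Next row=LF[4]=12
  step 4: row=12, L[12]='X', prepend. Next row=LF[12]=3
  step 5: row=3, L[3]='x', prepend. Next row=LF[3]=11
  step 6: row=11, L[11]='X', prepend. Next row=LF[11]=2
  step 7: row=2, L[2]='Y', prepend. Next row=LF[2]=5
  step 8: row=5, L[5]='Y', prepend. Next row=LF[5]=6
  step 9: row=6, L[6]='X', prepend. Next row=LF[6]=1
  step 10: row=1, L[1]='x', prepend. Next row=LF[1]=10
  step 11: row=10, L[10]='x', prepend. Next row=LF[10]=15
  step 12: row=15, L[15]='Y', prepend. Next row=LF[15]=9
  step 13: row=9, L[9]='x', prepend. Next row=LF[9]=14
  step 14: row=14, L[14]='Y', prepend. Next row=LF[14]=8
  step 15: row=8, L[8]='Y', prepend. Next row=LF[8]=7
  step 16: row=7, L[7]='x', prepend. Next row=LF[7]=13
  step 17: row=13, L[13]='x', prepend. Next row=LF[13]=16
  step 18: row=16, L[16]='x', prepend. Next row=LF[16]=17
  step 19: row=17, L[17]='x', prepend. Next row=LF[17]=18
Reversed output: xxxxYYxYxxXYYXxXxY$

Answer: xxxxYYxYxxXYYXxXxY$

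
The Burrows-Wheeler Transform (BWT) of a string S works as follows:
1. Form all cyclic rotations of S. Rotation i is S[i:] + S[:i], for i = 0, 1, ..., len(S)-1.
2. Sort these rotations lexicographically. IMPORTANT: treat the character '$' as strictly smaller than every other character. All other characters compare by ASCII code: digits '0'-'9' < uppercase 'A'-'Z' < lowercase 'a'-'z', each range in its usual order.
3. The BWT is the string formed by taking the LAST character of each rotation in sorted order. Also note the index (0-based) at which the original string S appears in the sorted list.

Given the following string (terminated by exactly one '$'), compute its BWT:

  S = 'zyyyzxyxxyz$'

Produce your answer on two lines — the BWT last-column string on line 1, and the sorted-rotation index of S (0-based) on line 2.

Answer: zyzxxzyxyyy$
11

Derivation:
All 12 rotations (rotation i = S[i:]+S[:i]):
  rot[0] = zyyyzxyxxyz$
  rot[1] = yyyzxyxxyz$z
  rot[2] = yyzxyxxyz$zy
  rot[3] = yzxyxxyz$zyy
  rot[4] = zxyxxyz$zyyy
  rot[5] = xyxxyz$zyyyz
  rot[6] = yxxyz$zyyyzx
  rot[7] = xxyz$zyyyzxy
  rot[8] = xyz$zyyyzxyx
  rot[9] = yz$zyyyzxyxx
  rot[10] = z$zyyyzxyxxy
  rot[11] = $zyyyzxyxxyz
Sorted (with $ < everything):
  sorted[0] = $zyyyzxyxxyz  (last char: 'z')
  sorted[1] = xxyz$zyyyzxy  (last char: 'y')
  sorted[2] = xyxxyz$zyyyz  (last char: 'z')
  sorted[3] = xyz$zyyyzxyx  (last char: 'x')
  sorted[4] = yxxyz$zyyyzx  (last char: 'x')
  sorted[5] = yyyzxyxxyz$z  (last char: 'z')
  sorted[6] = yyzxyxxyz$zy  (last char: 'y')
  sorted[7] = yz$zyyyzxyxx  (last char: 'x')
  sorted[8] = yzxyxxyz$zyy  (last char: 'y')
  sorted[9] = z$zyyyzxyxxy  (last char: 'y')
  sorted[10] = zxyxxyz$zyyy  (last char: 'y')
  sorted[11] = zyyyzxyxxyz$  (last char: '$')
Last column: zyzxxzyxyyy$
Original string S is at sorted index 11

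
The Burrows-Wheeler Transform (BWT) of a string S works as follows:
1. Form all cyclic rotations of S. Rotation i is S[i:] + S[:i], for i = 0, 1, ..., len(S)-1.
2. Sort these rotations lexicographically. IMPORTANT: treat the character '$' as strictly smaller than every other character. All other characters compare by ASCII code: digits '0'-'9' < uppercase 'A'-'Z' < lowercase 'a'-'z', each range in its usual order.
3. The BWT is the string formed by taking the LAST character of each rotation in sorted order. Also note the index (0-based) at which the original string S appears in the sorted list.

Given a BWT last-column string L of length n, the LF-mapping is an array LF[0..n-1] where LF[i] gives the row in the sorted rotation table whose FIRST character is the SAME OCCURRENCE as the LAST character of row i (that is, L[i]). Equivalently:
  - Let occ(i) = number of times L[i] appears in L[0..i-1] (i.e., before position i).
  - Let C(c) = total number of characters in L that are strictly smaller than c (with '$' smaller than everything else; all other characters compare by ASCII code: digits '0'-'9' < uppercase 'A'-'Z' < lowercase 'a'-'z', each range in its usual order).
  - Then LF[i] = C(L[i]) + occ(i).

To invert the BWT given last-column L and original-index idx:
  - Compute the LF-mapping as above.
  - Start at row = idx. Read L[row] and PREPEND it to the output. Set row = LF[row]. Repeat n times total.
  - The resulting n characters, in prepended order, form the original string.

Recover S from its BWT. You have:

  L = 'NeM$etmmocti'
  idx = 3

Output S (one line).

Answer: committeeMN$

Derivation:
LF mapping: 2 4 1 0 5 10 7 8 9 3 11 6
Walk LF starting at row 3, prepending L[row]:
  step 1: row=3, L[3]='$', prepend. Next row=LF[3]=0
  step 2: row=0, L[0]='N', prepend. Next row=LF[0]=2
  step 3: row=2, L[2]='M', prepend. Next row=LF[2]=1
  step 4: row=1, L[1]='e', prepend. Next row=LF[1]=4
  step 5: row=4, L[4]='e', prepend. Next row=LF[4]=5
  step 6: row=5, L[5]='t', prepend. Next row=LF[5]=10
  step 7: row=10, L[10]='t', prepend. Next row=LF[10]=11
  step 8: row=11, L[11]='i', prepend. Next row=LF[11]=6
  step 9: row=6, L[6]='m', prepend. Next row=LF[6]=7
  step 10: row=7, L[7]='m', prepend. Next row=LF[7]=8
  step 11: row=8, L[8]='o', prepend. Next row=LF[8]=9
  step 12: row=9, L[9]='c', prepend. Next row=LF[9]=3
Reversed output: committeeMN$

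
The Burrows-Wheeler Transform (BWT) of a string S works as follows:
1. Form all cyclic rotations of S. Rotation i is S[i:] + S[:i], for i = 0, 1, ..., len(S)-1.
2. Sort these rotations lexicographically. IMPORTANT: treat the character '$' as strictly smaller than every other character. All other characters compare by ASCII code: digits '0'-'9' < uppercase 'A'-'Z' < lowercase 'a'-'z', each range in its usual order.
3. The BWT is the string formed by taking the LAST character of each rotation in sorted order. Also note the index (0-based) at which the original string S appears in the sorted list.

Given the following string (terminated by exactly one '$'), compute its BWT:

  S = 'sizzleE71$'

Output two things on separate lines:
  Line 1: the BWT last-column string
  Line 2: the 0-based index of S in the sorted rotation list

All 10 rotations (rotation i = S[i:]+S[:i]):
  rot[0] = sizzleE71$
  rot[1] = izzleE71$s
  rot[2] = zzleE71$si
  rot[3] = zleE71$siz
  rot[4] = leE71$sizz
  rot[5] = eE71$sizzl
  rot[6] = E71$sizzle
  rot[7] = 71$sizzleE
  rot[8] = 1$sizzleE7
  rot[9] = $sizzleE71
Sorted (with $ < everything):
  sorted[0] = $sizzleE71  (last char: '1')
  sorted[1] = 1$sizzleE7  (last char: '7')
  sorted[2] = 71$sizzleE  (last char: 'E')
  sorted[3] = E71$sizzle  (last char: 'e')
  sorted[4] = eE71$sizzl  (last char: 'l')
  sorted[5] = izzleE71$s  (last char: 's')
  sorted[6] = leE71$sizz  (last char: 'z')
  sorted[7] = sizzleE71$  (last char: '$')
  sorted[8] = zleE71$siz  (last char: 'z')
  sorted[9] = zzleE71$si  (last char: 'i')
Last column: 17Eelsz$zi
Original string S is at sorted index 7

Answer: 17Eelsz$zi
7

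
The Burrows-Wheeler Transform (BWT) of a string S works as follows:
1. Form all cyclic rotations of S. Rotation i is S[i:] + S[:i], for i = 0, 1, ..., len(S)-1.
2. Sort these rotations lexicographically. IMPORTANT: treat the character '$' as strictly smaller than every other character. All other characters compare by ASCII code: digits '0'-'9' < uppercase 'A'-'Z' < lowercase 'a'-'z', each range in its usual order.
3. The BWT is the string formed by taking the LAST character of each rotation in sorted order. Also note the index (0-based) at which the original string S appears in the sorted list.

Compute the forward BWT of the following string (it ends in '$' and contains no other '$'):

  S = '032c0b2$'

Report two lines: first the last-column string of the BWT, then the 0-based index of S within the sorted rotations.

Answer: 2$cb3002
1

Derivation:
All 8 rotations (rotation i = S[i:]+S[:i]):
  rot[0] = 032c0b2$
  rot[1] = 32c0b2$0
  rot[2] = 2c0b2$03
  rot[3] = c0b2$032
  rot[4] = 0b2$032c
  rot[5] = b2$032c0
  rot[6] = 2$032c0b
  rot[7] = $032c0b2
Sorted (with $ < everything):
  sorted[0] = $032c0b2  (last char: '2')
  sorted[1] = 032c0b2$  (last char: '$')
  sorted[2] = 0b2$032c  (last char: 'c')
  sorted[3] = 2$032c0b  (last char: 'b')
  sorted[4] = 2c0b2$03  (last char: '3')
  sorted[5] = 32c0b2$0  (last char: '0')
  sorted[6] = b2$032c0  (last char: '0')
  sorted[7] = c0b2$032  (last char: '2')
Last column: 2$cb3002
Original string S is at sorted index 1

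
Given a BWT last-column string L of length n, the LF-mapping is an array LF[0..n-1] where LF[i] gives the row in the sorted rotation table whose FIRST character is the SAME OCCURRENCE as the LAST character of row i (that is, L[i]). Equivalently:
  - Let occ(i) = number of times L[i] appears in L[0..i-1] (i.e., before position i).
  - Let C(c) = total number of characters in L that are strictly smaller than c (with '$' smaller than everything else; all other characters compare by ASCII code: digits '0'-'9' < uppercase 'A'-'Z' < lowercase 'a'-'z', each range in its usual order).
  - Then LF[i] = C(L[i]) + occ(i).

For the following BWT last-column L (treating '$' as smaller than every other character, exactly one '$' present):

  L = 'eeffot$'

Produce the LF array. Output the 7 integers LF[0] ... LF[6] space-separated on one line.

Answer: 1 2 3 4 5 6 0

Derivation:
Char counts: '$':1, 'e':2, 'f':2, 'o':1, 't':1
C (first-col start): C('$')=0, C('e')=1, C('f')=3, C('o')=5, C('t')=6
L[0]='e': occ=0, LF[0]=C('e')+0=1+0=1
L[1]='e': occ=1, LF[1]=C('e')+1=1+1=2
L[2]='f': occ=0, LF[2]=C('f')+0=3+0=3
L[3]='f': occ=1, LF[3]=C('f')+1=3+1=4
L[4]='o': occ=0, LF[4]=C('o')+0=5+0=5
L[5]='t': occ=0, LF[5]=C('t')+0=6+0=6
L[6]='$': occ=0, LF[6]=C('$')+0=0+0=0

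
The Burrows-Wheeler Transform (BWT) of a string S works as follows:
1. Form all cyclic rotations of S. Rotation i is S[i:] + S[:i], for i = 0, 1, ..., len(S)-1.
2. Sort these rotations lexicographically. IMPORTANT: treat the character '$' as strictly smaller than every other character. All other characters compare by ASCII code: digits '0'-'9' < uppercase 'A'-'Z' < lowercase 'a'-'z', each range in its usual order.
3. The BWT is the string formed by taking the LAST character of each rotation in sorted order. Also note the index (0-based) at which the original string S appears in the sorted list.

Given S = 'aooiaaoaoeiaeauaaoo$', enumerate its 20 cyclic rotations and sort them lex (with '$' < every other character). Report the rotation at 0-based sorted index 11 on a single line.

All 20 rotations (rotation i = S[i:]+S[:i]):
  rot[0] = aooiaaoaoeiaeauaaoo$
  rot[1] = ooiaaoaoeiaeauaaoo$a
  rot[2] = oiaaoaoeiaeauaaoo$ao
  rot[3] = iaaoaoeiaeauaaoo$aoo
  rot[4] = aaoaoeiaeauaaoo$aooi
  rot[5] = aoaoeiaeauaaoo$aooia
  rot[6] = oaoeiaeauaaoo$aooiaa
  rot[7] = aoeiaeauaaoo$aooiaao
  rot[8] = oeiaeauaaoo$aooiaaoa
  rot[9] = eiaeauaaoo$aooiaaoao
  rot[10] = iaeauaaoo$aooiaaoaoe
  rot[11] = aeauaaoo$aooiaaoaoei
  rot[12] = eauaaoo$aooiaaoaoeia
  rot[13] = auaaoo$aooiaaoaoeiae
  rot[14] = uaaoo$aooiaaoaoeiaea
  rot[15] = aaoo$aooiaaoaoeiaeau
  rot[16] = aoo$aooiaaoaoeiaeaua
  rot[17] = oo$aooiaaoaoeiaeauaa
  rot[18] = o$aooiaaoaoeiaeauaao
  rot[19] = $aooiaaoaoeiaeauaaoo
Sorted (with $ < everything):
  sorted[0] = $aooiaaoaoeiaeauaaoo
  sorted[1] = aaoaoeiaeauaaoo$aooi
  sorted[2] = aaoo$aooiaaoaoeiaeau
  sorted[3] = aeauaaoo$aooiaaoaoei
  sorted[4] = aoaoeiaeauaaoo$aooia
  sorted[5] = aoeiaeauaaoo$aooiaao
  sorted[6] = aoo$aooiaaoaoeiaeaua
  sorted[7] = aooiaaoaoeiaeauaaoo$
  sorted[8] = auaaoo$aooiaaoaoeiae
  sorted[9] = eauaaoo$aooiaaoaoeia
  sorted[10] = eiaeauaaoo$aooiaaoao
  sorted[11] = iaaoaoeiaeauaaoo$aoo
  sorted[12] = iaeauaaoo$aooiaaoaoe
  sorted[13] = o$aooiaaoaoeiaeauaao
  sorted[14] = oaoeiaeauaaoo$aooiaa
  sorted[15] = oeiaeauaaoo$aooiaaoa
  sorted[16] = oiaaoaoeiaeauaaoo$ao
  sorted[17] = oo$aooiaaoaoeiaeauaa
  sorted[18] = ooiaaoaoeiaeauaaoo$a
  sorted[19] = uaaoo$aooiaaoaoeiaea
sorted[11] = iaaoaoeiaeauaaoo$aoo

Answer: iaaoaoeiaeauaaoo$aoo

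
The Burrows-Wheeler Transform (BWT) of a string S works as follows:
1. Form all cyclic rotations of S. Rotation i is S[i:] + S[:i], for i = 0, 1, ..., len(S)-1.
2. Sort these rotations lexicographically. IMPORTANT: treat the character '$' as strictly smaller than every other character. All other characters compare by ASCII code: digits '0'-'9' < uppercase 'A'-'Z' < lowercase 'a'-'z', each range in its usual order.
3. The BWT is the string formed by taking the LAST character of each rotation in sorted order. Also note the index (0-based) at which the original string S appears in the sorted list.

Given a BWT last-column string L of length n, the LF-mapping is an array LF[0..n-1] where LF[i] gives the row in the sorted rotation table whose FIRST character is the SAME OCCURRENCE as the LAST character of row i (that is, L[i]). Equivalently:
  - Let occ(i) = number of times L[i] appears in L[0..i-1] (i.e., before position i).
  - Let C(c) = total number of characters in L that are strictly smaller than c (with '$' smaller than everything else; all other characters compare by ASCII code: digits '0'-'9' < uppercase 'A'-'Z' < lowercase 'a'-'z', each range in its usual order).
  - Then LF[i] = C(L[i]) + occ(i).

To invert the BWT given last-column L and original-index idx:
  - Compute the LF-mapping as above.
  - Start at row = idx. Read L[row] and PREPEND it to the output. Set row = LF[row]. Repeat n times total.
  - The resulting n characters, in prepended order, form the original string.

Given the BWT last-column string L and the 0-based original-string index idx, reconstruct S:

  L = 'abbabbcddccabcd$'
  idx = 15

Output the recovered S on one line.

Answer: ddbcdbbaacccbba$

Derivation:
LF mapping: 1 4 5 2 6 7 9 13 14 10 11 3 8 12 15 0
Walk LF starting at row 15, prepending L[row]:
  step 1: row=15, L[15]='$', prepend. Next row=LF[15]=0
  step 2: row=0, L[0]='a', prepend. Next row=LF[0]=1
  step 3: row=1, L[1]='b', prepend. Next row=LF[1]=4
  step 4: row=4, L[4]='b', prepend. Next row=LF[4]=6
  step 5: row=6, L[6]='c', prepend. Next row=LF[6]=9
  step 6: row=9, L[9]='c', prepend. Next row=LF[9]=10
  step 7: row=10, L[10]='c', prepend. Next row=LF[10]=11
  step 8: row=11, L[11]='a', prepend. Next row=LF[11]=3
  step 9: row=3, L[3]='a', prepend. Next row=LF[3]=2
  step 10: row=2, L[2]='b', prepend. Next row=LF[2]=5
  step 11: row=5, L[5]='b', prepend. Next row=LF[5]=7
  step 12: row=7, L[7]='d', prepend. Next row=LF[7]=13
  step 13: row=13, L[13]='c', prepend. Next row=LF[13]=12
  step 14: row=12, L[12]='b', prepend. Next row=LF[12]=8
  step 15: row=8, L[8]='d', prepend. Next row=LF[8]=14
  step 16: row=14, L[14]='d', prepend. Next row=LF[14]=15
Reversed output: ddbcdbbaacccbba$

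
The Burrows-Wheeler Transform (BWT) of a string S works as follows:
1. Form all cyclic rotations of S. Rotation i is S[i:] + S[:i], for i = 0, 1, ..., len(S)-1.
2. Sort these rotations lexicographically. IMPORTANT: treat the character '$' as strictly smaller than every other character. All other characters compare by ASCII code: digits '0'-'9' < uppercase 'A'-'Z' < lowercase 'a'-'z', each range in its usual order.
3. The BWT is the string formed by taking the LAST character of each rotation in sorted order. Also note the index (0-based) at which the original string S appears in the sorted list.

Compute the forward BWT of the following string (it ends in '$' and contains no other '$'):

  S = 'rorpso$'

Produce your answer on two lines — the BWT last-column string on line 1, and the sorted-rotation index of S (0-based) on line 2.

Answer: osrr$op
4

Derivation:
All 7 rotations (rotation i = S[i:]+S[:i]):
  rot[0] = rorpso$
  rot[1] = orpso$r
  rot[2] = rpso$ro
  rot[3] = pso$ror
  rot[4] = so$rorp
  rot[5] = o$rorps
  rot[6] = $rorpso
Sorted (with $ < everything):
  sorted[0] = $rorpso  (last char: 'o')
  sorted[1] = o$rorps  (last char: 's')
  sorted[2] = orpso$r  (last char: 'r')
  sorted[3] = pso$ror  (last char: 'r')
  sorted[4] = rorpso$  (last char: '$')
  sorted[5] = rpso$ro  (last char: 'o')
  sorted[6] = so$rorp  (last char: 'p')
Last column: osrr$op
Original string S is at sorted index 4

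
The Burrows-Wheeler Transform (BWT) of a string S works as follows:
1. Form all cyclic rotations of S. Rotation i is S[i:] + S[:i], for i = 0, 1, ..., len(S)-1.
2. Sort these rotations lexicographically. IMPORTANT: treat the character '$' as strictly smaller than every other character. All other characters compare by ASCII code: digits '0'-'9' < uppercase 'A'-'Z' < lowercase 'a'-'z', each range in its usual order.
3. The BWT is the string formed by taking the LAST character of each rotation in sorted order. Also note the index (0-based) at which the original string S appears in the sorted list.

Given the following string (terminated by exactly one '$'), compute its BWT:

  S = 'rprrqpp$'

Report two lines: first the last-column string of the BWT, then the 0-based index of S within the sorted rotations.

Answer: ppqrr$rp
5

Derivation:
All 8 rotations (rotation i = S[i:]+S[:i]):
  rot[0] = rprrqpp$
  rot[1] = prrqpp$r
  rot[2] = rrqpp$rp
  rot[3] = rqpp$rpr
  rot[4] = qpp$rprr
  rot[5] = pp$rprrq
  rot[6] = p$rprrqp
  rot[7] = $rprrqpp
Sorted (with $ < everything):
  sorted[0] = $rprrqpp  (last char: 'p')
  sorted[1] = p$rprrqp  (last char: 'p')
  sorted[2] = pp$rprrq  (last char: 'q')
  sorted[3] = prrqpp$r  (last char: 'r')
  sorted[4] = qpp$rprr  (last char: 'r')
  sorted[5] = rprrqpp$  (last char: '$')
  sorted[6] = rqpp$rpr  (last char: 'r')
  sorted[7] = rrqpp$rp  (last char: 'p')
Last column: ppqrr$rp
Original string S is at sorted index 5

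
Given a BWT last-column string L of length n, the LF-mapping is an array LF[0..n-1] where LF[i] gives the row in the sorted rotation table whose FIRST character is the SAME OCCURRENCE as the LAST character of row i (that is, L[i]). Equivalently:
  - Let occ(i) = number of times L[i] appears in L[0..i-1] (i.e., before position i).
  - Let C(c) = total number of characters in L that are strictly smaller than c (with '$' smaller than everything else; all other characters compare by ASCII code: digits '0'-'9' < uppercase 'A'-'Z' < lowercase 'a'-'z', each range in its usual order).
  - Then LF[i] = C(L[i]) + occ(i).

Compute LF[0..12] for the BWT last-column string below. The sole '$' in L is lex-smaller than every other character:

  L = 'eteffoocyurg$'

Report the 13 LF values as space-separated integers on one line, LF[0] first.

Char counts: '$':1, 'c':1, 'e':2, 'f':2, 'g':1, 'o':2, 'r':1, 't':1, 'u':1, 'y':1
C (first-col start): C('$')=0, C('c')=1, C('e')=2, C('f')=4, C('g')=6, C('o')=7, C('r')=9, C('t')=10, C('u')=11, C('y')=12
L[0]='e': occ=0, LF[0]=C('e')+0=2+0=2
L[1]='t': occ=0, LF[1]=C('t')+0=10+0=10
L[2]='e': occ=1, LF[2]=C('e')+1=2+1=3
L[3]='f': occ=0, LF[3]=C('f')+0=4+0=4
L[4]='f': occ=1, LF[4]=C('f')+1=4+1=5
L[5]='o': occ=0, LF[5]=C('o')+0=7+0=7
L[6]='o': occ=1, LF[6]=C('o')+1=7+1=8
L[7]='c': occ=0, LF[7]=C('c')+0=1+0=1
L[8]='y': occ=0, LF[8]=C('y')+0=12+0=12
L[9]='u': occ=0, LF[9]=C('u')+0=11+0=11
L[10]='r': occ=0, LF[10]=C('r')+0=9+0=9
L[11]='g': occ=0, LF[11]=C('g')+0=6+0=6
L[12]='$': occ=0, LF[12]=C('$')+0=0+0=0

Answer: 2 10 3 4 5 7 8 1 12 11 9 6 0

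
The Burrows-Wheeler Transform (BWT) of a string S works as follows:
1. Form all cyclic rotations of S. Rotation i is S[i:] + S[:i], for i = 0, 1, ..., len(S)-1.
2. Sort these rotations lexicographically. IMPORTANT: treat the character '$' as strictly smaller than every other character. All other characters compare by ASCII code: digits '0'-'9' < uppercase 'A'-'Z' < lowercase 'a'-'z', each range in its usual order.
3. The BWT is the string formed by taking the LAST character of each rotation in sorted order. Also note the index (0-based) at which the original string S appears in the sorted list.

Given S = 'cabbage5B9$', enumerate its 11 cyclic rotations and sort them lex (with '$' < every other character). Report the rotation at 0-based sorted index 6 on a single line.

All 11 rotations (rotation i = S[i:]+S[:i]):
  rot[0] = cabbage5B9$
  rot[1] = abbage5B9$c
  rot[2] = bbage5B9$ca
  rot[3] = bage5B9$cab
  rot[4] = age5B9$cabb
  rot[5] = ge5B9$cabba
  rot[6] = e5B9$cabbag
  rot[7] = 5B9$cabbage
  rot[8] = B9$cabbage5
  rot[9] = 9$cabbage5B
  rot[10] = $cabbage5B9
Sorted (with $ < everything):
  sorted[0] = $cabbage5B9
  sorted[1] = 5B9$cabbage
  sorted[2] = 9$cabbage5B
  sorted[3] = B9$cabbage5
  sorted[4] = abbage5B9$c
  sorted[5] = age5B9$cabb
  sorted[6] = bage5B9$cab
  sorted[7] = bbage5B9$ca
  sorted[8] = cabbage5B9$
  sorted[9] = e5B9$cabbag
  sorted[10] = ge5B9$cabba
sorted[6] = bage5B9$cab

Answer: bage5B9$cab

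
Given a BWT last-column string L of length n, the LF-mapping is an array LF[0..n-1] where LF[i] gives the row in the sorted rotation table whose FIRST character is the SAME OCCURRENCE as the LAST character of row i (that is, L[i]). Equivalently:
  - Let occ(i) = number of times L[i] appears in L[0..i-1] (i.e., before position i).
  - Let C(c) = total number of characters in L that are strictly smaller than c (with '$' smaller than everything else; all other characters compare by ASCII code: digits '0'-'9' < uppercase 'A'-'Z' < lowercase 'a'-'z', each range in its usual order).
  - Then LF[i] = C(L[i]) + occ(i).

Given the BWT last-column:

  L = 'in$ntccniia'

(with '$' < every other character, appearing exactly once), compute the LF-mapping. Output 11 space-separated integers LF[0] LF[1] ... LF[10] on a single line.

Answer: 4 7 0 8 10 2 3 9 5 6 1

Derivation:
Char counts: '$':1, 'a':1, 'c':2, 'i':3, 'n':3, 't':1
C (first-col start): C('$')=0, C('a')=1, C('c')=2, C('i')=4, C('n')=7, C('t')=10
L[0]='i': occ=0, LF[0]=C('i')+0=4+0=4
L[1]='n': occ=0, LF[1]=C('n')+0=7+0=7
L[2]='$': occ=0, LF[2]=C('$')+0=0+0=0
L[3]='n': occ=1, LF[3]=C('n')+1=7+1=8
L[4]='t': occ=0, LF[4]=C('t')+0=10+0=10
L[5]='c': occ=0, LF[5]=C('c')+0=2+0=2
L[6]='c': occ=1, LF[6]=C('c')+1=2+1=3
L[7]='n': occ=2, LF[7]=C('n')+2=7+2=9
L[8]='i': occ=1, LF[8]=C('i')+1=4+1=5
L[9]='i': occ=2, LF[9]=C('i')+2=4+2=6
L[10]='a': occ=0, LF[10]=C('a')+0=1+0=1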